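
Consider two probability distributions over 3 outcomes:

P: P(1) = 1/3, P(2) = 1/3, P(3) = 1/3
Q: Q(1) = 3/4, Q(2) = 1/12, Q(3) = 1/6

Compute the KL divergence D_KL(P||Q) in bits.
0.6100 bits

D_KL(P||Q) = Σ P(x) log₂(P(x)/Q(x))

Computing term by term:
  P(1)·log₂(P(1)/Q(1)) = (1/3)·log₂((1/3)/(3/4)) = -0.38998
  P(2)·log₂(P(2)/Q(2)) = (1/3)·log₂((1/3)/(1/12)) = 0.66667
  P(3)·log₂(P(3)/Q(3)) = (1/3)·log₂((1/3)/(1/6)) = 0.33333

D_KL(P||Q) = -0.38998 + 0.66667 + 0.33333 = 0.61002 ≈ 0.6100 bits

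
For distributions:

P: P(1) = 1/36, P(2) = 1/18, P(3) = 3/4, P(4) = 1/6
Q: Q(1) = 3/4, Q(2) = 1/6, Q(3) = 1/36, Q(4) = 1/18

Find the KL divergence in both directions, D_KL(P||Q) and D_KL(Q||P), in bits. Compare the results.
D_KL(P||Q) = 3.6102 bits, D_KL(Q||P) = 3.6102 bits. The two directions give exactly the same value for this pair.

D_KL(P||Q) = Σ P(x) log₂(P(x)/Q(x))

Computing term by term:
  P(1)·log₂(P(1)/Q(1)) = (1/36)·log₂((1/36)/(3/4)) = -0.13208
  P(2)·log₂(P(2)/Q(2)) = (1/18)·log₂((1/18)/(1/6)) = -0.08805
  P(3)·log₂(P(3)/Q(3)) = (3/4)·log₂((3/4)/(1/36)) = 3.56617
  P(4)·log₂(P(4)/Q(4)) = (1/6)·log₂((1/6)/(1/18)) = 0.26416

D_KL(P||Q) = -0.13208 - 0.08805 + 3.56617 + 0.26416 = 3.61020 ≈ 3.6102 bits

D_KL(Q||P) = Σ Q(x) log₂(Q(x)/P(x))

Computing term by term:
  Q(1)·log₂(Q(1)/P(1)) = (3/4)·log₂((3/4)/(1/36)) = 3.56617
  Q(2)·log₂(Q(2)/P(2)) = (1/6)·log₂((1/6)/(1/18)) = 0.26416
  Q(3)·log₂(Q(3)/P(3)) = (1/36)·log₂((1/36)/(3/4)) = -0.13208
  Q(4)·log₂(Q(4)/P(4)) = (1/18)·log₂((1/18)/(1/6)) = -0.08805

D_KL(Q||P) = 3.56617 + 0.26416 - 0.13208 - 0.08805 = 3.61020 ≈ 3.6102 bits

These ARE equal here. Q is P with outcomes relabeled (Q(1) = P(3), Q(2) = P(4), Q(3) = P(1), Q(4) = P(2)) by a relabeling that is its own inverse, so the two sums contain exactly the same terms in a different order. This is a special case — KL divergence is not symmetric in general: D_KL(P||Q) ≠ D_KL(Q||P) for most P, Q.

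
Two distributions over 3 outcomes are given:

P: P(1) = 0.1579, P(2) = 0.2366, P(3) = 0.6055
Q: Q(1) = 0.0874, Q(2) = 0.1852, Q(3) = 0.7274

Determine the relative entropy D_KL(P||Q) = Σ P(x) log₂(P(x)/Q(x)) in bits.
0.0581 bits

D_KL(P||Q) = Σ P(x) log₂(P(x)/Q(x))

Computing term by term:
  P(1)·log₂(P(1)/Q(1)) = 0.1579·log₂(0.1579/0.0874) = 0.13474
  P(2)·log₂(P(2)/Q(2)) = 0.2366·log₂(0.2366/0.1852) = 0.08361
  P(3)·log₂(P(3)/Q(3)) = 0.6055·log₂(0.6055/0.7274) = -0.16023

D_KL(P||Q) = 0.13474 + 0.08361 - 0.16023 = 0.05812 ≈ 0.0581 bits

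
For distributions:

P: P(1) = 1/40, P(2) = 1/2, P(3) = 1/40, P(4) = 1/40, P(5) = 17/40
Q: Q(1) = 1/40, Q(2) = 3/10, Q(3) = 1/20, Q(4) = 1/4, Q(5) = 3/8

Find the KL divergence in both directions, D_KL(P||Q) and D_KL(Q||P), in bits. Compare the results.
D_KL(P||Q) = 0.3372 bits, D_KL(Q||P) = 0.5917 bits. D_KL(Q||P) is larger than D_KL(P||Q) by 0.2545 bits; the two directions differ.

D_KL(P||Q) = Σ P(x) log₂(P(x)/Q(x))

Computing term by term:
  P(1)·log₂(P(1)/Q(1)) = (1/40)·log₂((1/40)/(1/40)) = 0.00000
  P(2)·log₂(P(2)/Q(2)) = (1/2)·log₂((1/2)/(3/10)) = 0.36848
  P(3)·log₂(P(3)/Q(3)) = (1/40)·log₂((1/40)/(1/20)) = -0.02500
  P(4)·log₂(P(4)/Q(4)) = (1/40)·log₂((1/40)/(1/4)) = -0.08305
  P(5)·log₂(P(5)/Q(5)) = (17/40)·log₂((17/40)/(3/8)) = 0.07674

D_KL(P||Q) = 0.00000 + 0.36848 - 0.02500 - 0.08305 + 0.07674 = 0.33717 ≈ 0.3372 bits

D_KL(Q||P) = Σ Q(x) log₂(Q(x)/P(x))

Computing term by term:
  Q(1)·log₂(Q(1)/P(1)) = (1/40)·log₂((1/40)/(1/40)) = 0.00000
  Q(2)·log₂(Q(2)/P(2)) = (3/10)·log₂((3/10)/(1/2)) = -0.22109
  Q(3)·log₂(Q(3)/P(3)) = (1/20)·log₂((1/20)/(1/40)) = 0.05000
  Q(4)·log₂(Q(4)/P(4)) = (1/4)·log₂((1/4)/(1/40)) = 0.83048
  Q(5)·log₂(Q(5)/P(5)) = (3/8)·log₂((3/8)/(17/40)) = -0.06771

D_KL(Q||P) = 0.00000 - 0.22109 + 0.05000 + 0.83048 - 0.06771 = 0.59168 ≈ 0.5917 bits

These are NOT equal (difference: 0.2545 bits). KL divergence is asymmetric: D_KL(P||Q) ≠ D_KL(Q||P) in general.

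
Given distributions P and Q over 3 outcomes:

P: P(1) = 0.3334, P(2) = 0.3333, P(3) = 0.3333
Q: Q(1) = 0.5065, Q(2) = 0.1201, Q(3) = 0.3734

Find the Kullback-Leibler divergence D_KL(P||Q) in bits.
0.2350 bits

D_KL(P||Q) = Σ P(x) log₂(P(x)/Q(x))

Computing term by term:
  P(1)·log₂(P(1)/Q(1)) = 0.3334·log₂(0.3334/0.5065) = -0.20114
  P(2)·log₂(P(2)/Q(2)) = 0.3333·log₂(0.3333/0.1201) = 0.49081
  P(3)·log₂(P(3)/Q(3)) = 0.3333·log₂(0.3333/0.3734) = -0.05463

D_KL(P||Q) = -0.20114 + 0.49081 - 0.05463 = 0.23504 ≈ 0.2350 bits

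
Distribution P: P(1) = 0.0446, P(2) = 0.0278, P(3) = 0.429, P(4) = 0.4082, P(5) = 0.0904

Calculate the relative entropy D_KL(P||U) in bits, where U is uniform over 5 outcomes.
0.6132 bits

U(i) = 1/5 for all i

D_KL(P||U) = Σ P(x) log₂(P(x) / (1/5))
           = Σ P(x) log₂(P(x)) + log₂(5)
           = log₂(5) - H(P)

H(P) = -Σ P(x) log₂(P(x)):
  -P(1)·log₂(P(1)) = -(0.0446)·log₂(0.0446) = 0.20011
  -P(2)·log₂(P(2)) = -(0.0278)·log₂(0.0278) = 0.14369
  -P(3)·log₂(P(3)) = -(0.429)·log₂(0.429) = 0.52379
  -P(4)·log₂(P(4)) = -(0.4082)·log₂(0.4082) = 0.52766
  -P(5)·log₂(P(5)) = -(0.0904)·log₂(0.0904) = 0.31347
H(P) = 0.20011 + 0.14369 + 0.52379 + 0.52766 + 0.31347 = 1.70872 bits

log₂(5) = 2.32193 bits

D_KL(P||U) = 2.32193 - 1.70872 = 0.61321 ≈ 0.6132 bits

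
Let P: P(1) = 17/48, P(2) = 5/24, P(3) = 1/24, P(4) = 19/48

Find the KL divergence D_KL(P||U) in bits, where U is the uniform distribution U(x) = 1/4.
0.2779 bits

U(i) = 1/4 for all i

D_KL(P||U) = Σ P(x) log₂(P(x) / (1/4))
           = Σ P(x) log₂(P(x)) + log₂(4)
           = log₂(4) - H(P)

H(P) = -Σ P(x) log₂(P(x)):
  -P(1)·log₂(P(1)) = -(17/48)·log₂(17/48) = 0.53036
  -P(2)·log₂(P(2)) = -(5/24)·log₂(5/24) = 0.47147
  -P(3)·log₂(P(3)) = -(1/24)·log₂(1/24) = 0.19104
  -P(4)·log₂(P(4)) = -(19/48)·log₂(19/48) = 0.52924
H(P) = 0.53036 + 0.47147 + 0.19104 + 0.52924 = 1.72211 bits

log₂(4) = 2.00000 bits

D_KL(P||U) = 2.00000 - 1.72211 = 0.27789 ≈ 0.2779 bits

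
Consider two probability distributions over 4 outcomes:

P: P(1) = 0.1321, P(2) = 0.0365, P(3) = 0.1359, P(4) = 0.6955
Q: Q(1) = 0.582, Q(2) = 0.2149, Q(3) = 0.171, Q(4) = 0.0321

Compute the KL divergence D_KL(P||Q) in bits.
2.6652 bits

D_KL(P||Q) = Σ P(x) log₂(P(x)/Q(x))

Computing term by term:
  P(1)·log₂(P(1)/Q(1)) = 0.1321·log₂(0.1321/0.582) = -0.28261
  P(2)·log₂(P(2)/Q(2)) = 0.0365·log₂(0.0365/0.2149) = -0.09336
  P(3)·log₂(P(3)/Q(3)) = 0.1359·log₂(0.1359/0.171) = -0.04504
  P(4)·log₂(P(4)/Q(4)) = 0.6955·log₂(0.6955/0.0321) = 3.08622

D_KL(P||Q) = -0.28261 - 0.09336 - 0.04504 + 3.08622 = 2.66521 ≈ 2.6652 bits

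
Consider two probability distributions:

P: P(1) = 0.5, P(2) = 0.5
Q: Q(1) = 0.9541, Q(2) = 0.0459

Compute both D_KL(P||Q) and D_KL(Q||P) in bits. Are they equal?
D_KL(P||Q) = 1.2566 bits, D_KL(Q||P) = 0.7313 bits. No, they are not equal.

D_KL(P||Q) = Σ P(x) log₂(P(x)/Q(x))

Computing term by term:
  P(1)·log₂(P(1)/Q(1)) = 0.5·log₂(0.5/0.9541) = -0.46611
  P(2)·log₂(P(2)/Q(2)) = 0.5·log₂(0.5/0.0459) = 1.72268

D_KL(P||Q) = -0.46611 + 1.72268 = 1.25657 ≈ 1.2566 bits

D_KL(Q||P) = Σ Q(x) log₂(Q(x)/P(x))

Computing term by term:
  Q(1)·log₂(Q(1)/P(1)) = 0.9541·log₂(0.9541/0.5) = 0.88942
  Q(2)·log₂(Q(2)/P(2)) = 0.0459·log₂(0.0459/0.5) = -0.15814

D_KL(Q||P) = 0.88942 - 0.15814 = 0.73128 ≈ 0.7313 bits

These are NOT equal (difference: 0.5253 bits). KL divergence is asymmetric: D_KL(P||Q) ≠ D_KL(Q||P) in general.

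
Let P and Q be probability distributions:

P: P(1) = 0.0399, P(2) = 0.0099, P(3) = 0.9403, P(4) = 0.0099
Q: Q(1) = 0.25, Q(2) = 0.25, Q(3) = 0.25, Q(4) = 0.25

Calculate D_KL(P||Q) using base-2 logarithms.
1.5992 bits

D_KL(P||Q) = Σ P(x) log₂(P(x)/Q(x))

Computing term by term:
  P(1)·log₂(P(1)/Q(1)) = 0.0399·log₂(0.0399/0.25) = -0.10563
  P(2)·log₂(P(2)/Q(2)) = 0.0099·log₂(0.0099/0.25) = -0.04612
  P(3)·log₂(P(3)/Q(3)) = 0.9403·log₂(0.9403/0.25) = 1.79709
  P(4)·log₂(P(4)/Q(4)) = 0.0099·log₂(0.0099/0.25) = -0.04612

D_KL(P||Q) = -0.10563 - 0.04612 + 1.79709 - 0.04612 = 1.59922 ≈ 1.5992 bits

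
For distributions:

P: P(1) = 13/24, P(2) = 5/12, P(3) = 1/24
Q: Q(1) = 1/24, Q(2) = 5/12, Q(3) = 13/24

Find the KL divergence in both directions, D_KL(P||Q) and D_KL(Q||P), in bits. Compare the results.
D_KL(P||Q) = 1.8502 bits, D_KL(Q||P) = 1.8502 bits. The two directions give exactly the same value for this pair.

D_KL(P||Q) = Σ P(x) log₂(P(x)/Q(x))

Computing term by term:
  P(1)·log₂(P(1)/Q(1)) = (13/24)·log₂((13/24)/(1/24)) = 2.00440
  P(2)·log₂(P(2)/Q(2)) = (5/12)·log₂((5/12)/(5/12)) = 0.00000
  P(3)·log₂(P(3)/Q(3)) = (1/24)·log₂((1/24)/(13/24)) = -0.15418

D_KL(P||Q) = 2.00440 + 0.00000 - 0.15418 = 1.85022 ≈ 1.8502 bits

D_KL(Q||P) = Σ Q(x) log₂(Q(x)/P(x))

Computing term by term:
  Q(1)·log₂(Q(1)/P(1)) = (1/24)·log₂((1/24)/(13/24)) = -0.15418
  Q(2)·log₂(Q(2)/P(2)) = (5/12)·log₂((5/12)/(5/12)) = 0.00000
  Q(3)·log₂(Q(3)/P(3)) = (13/24)·log₂((13/24)/(1/24)) = 2.00440

D_KL(Q||P) = -0.15418 + 0.00000 + 2.00440 = 1.85022 ≈ 1.8502 bits

These ARE equal here. Q is P with outcomes relabeled (Q(1) = P(3), Q(3) = P(1)) by a relabeling that is its own inverse, so the two sums contain exactly the same terms in a different order. This is a special case — KL divergence is not symmetric in general: D_KL(P||Q) ≠ D_KL(Q||P) for most P, Q.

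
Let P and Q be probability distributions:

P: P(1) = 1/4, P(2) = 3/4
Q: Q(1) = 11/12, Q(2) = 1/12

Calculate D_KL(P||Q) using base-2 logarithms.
1.9088 bits

D_KL(P||Q) = Σ P(x) log₂(P(x)/Q(x))

Computing term by term:
  P(1)·log₂(P(1)/Q(1)) = (1/4)·log₂((1/4)/(11/12)) = -0.46862
  P(2)·log₂(P(2)/Q(2)) = (3/4)·log₂((3/4)/(1/12)) = 2.37744

D_KL(P||Q) = -0.46862 + 2.37744 = 1.90882 ≈ 1.9088 bits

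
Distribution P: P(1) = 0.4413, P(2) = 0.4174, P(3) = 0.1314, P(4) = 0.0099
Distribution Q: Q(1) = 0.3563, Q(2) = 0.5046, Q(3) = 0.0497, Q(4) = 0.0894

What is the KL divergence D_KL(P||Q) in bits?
0.1748 bits

D_KL(P||Q) = Σ P(x) log₂(P(x)/Q(x))

Computing term by term:
  P(1)·log₂(P(1)/Q(1)) = 0.4413·log₂(0.4413/0.3563) = 0.13621
  P(2)·log₂(P(2)/Q(2)) = 0.4174·log₂(0.4174/0.5046) = -0.11425
  P(3)·log₂(P(3)/Q(3)) = 0.1314·log₂(0.1314/0.0497) = 0.18431
  P(4)·log₂(P(4)/Q(4)) = 0.0099·log₂(0.0099/0.0894) = -0.03143

D_KL(P||Q) = 0.13621 - 0.11425 + 0.18431 - 0.03143 = 0.17484 ≈ 0.1748 bits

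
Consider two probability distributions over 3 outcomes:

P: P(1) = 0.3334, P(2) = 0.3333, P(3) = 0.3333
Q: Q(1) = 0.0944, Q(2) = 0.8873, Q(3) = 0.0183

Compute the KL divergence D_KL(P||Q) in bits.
1.5316 bits

D_KL(P||Q) = Σ P(x) log₂(P(x)/Q(x))

Computing term by term:
  P(1)·log₂(P(1)/Q(1)) = 0.3334·log₂(0.3334/0.0944) = 0.60692
  P(2)·log₂(P(2)/Q(2)) = 0.3333·log₂(0.3333/0.8873) = -0.47082
  P(3)·log₂(P(3)/Q(3)) = 0.3333·log₂(0.3333/0.0183) = 1.39550

D_KL(P||Q) = 0.60692 - 0.47082 + 1.39550 = 1.53160 ≈ 1.5316 bits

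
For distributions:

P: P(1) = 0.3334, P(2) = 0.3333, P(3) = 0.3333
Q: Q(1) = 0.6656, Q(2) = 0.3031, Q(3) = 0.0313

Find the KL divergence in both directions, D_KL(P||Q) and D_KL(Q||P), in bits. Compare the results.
D_KL(P||Q) = 0.8506 bits, D_KL(Q||P) = 0.5155 bits. D_KL(P||Q) is larger than D_KL(Q||P) by 0.3351 bits; the two directions differ.

D_KL(P||Q) = Σ P(x) log₂(P(x)/Q(x))

Computing term by term:
  P(1)·log₂(P(1)/Q(1)) = 0.3334·log₂(0.3334/0.6656) = -0.33253
  P(2)·log₂(P(2)/Q(2)) = 0.3333·log₂(0.3333/0.3031) = 0.04567
  P(3)·log₂(P(3)/Q(3)) = 0.3333·log₂(0.3333/0.0313) = 1.13742

D_KL(P||Q) = -0.33253 + 0.04567 + 1.13742 = 0.85056 ≈ 0.8506 bits

D_KL(Q||P) = Σ Q(x) log₂(Q(x)/P(x))

Computing term by term:
  Q(1)·log₂(Q(1)/P(1)) = 0.6656·log₂(0.6656/0.3334) = 0.66387
  Q(2)·log₂(Q(2)/P(2)) = 0.3031·log₂(0.3031/0.3333) = -0.04153
  Q(3)·log₂(Q(3)/P(3)) = 0.0313·log₂(0.0313/0.3333) = -0.10681

D_KL(Q||P) = 0.66387 - 0.04153 - 0.10681 = 0.51553 ≈ 0.5155 bits

These are NOT equal (difference: 0.3351 bits). KL divergence is asymmetric: D_KL(P||Q) ≠ D_KL(Q||P) in general.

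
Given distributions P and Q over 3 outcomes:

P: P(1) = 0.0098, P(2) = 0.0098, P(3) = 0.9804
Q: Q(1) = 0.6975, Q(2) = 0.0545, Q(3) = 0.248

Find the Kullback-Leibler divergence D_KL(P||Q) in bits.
1.8596 bits

D_KL(P||Q) = Σ P(x) log₂(P(x)/Q(x))

Computing term by term:
  P(1)·log₂(P(1)/Q(1)) = 0.0098·log₂(0.0098/0.6975) = -0.06030
  P(2)·log₂(P(2)/Q(2)) = 0.0098·log₂(0.0098/0.0545) = -0.02426
  P(3)·log₂(P(3)/Q(3)) = 0.9804·log₂(0.9804/0.248) = 1.94416

D_KL(P||Q) = -0.06030 - 0.02426 + 1.94416 = 1.85960 ≈ 1.8596 bits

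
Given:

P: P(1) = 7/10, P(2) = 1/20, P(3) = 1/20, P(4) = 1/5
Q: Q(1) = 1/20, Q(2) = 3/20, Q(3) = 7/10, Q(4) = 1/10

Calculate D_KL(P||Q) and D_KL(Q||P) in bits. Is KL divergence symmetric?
D_KL(P||Q) = 2.5955 bits, D_KL(Q||P) = 2.6125 bits. No, KL divergence is not symmetric.

D_KL(P||Q) = Σ P(x) log₂(P(x)/Q(x))

Computing term by term:
  P(1)·log₂(P(1)/Q(1)) = (7/10)·log₂((7/10)/(1/20)) = 2.66515
  P(2)·log₂(P(2)/Q(2)) = (1/20)·log₂((1/20)/(3/20)) = -0.07925
  P(3)·log₂(P(3)/Q(3)) = (1/20)·log₂((1/20)/(7/10)) = -0.19037
  P(4)·log₂(P(4)/Q(4)) = (1/5)·log₂((1/5)/(1/10)) = 0.20000

D_KL(P||Q) = 2.66515 - 0.07925 - 0.19037 + 0.20000 = 2.59553 ≈ 2.5955 bits

D_KL(Q||P) = Σ Q(x) log₂(Q(x)/P(x))

Computing term by term:
  Q(1)·log₂(Q(1)/P(1)) = (1/20)·log₂((1/20)/(7/10)) = -0.19037
  Q(2)·log₂(Q(2)/P(2)) = (3/20)·log₂((3/20)/(1/20)) = 0.23774
  Q(3)·log₂(Q(3)/P(3)) = (7/10)·log₂((7/10)/(1/20)) = 2.66515
  Q(4)·log₂(Q(4)/P(4)) = (1/10)·log₂((1/10)/(1/5)) = -0.10000

D_KL(Q||P) = -0.19037 + 0.23774 + 2.66515 - 0.10000 = 2.61252 ≈ 2.6125 bits

These are NOT equal (difference: 0.0170 bits). KL divergence is asymmetric: D_KL(P||Q) ≠ D_KL(Q||P) in general.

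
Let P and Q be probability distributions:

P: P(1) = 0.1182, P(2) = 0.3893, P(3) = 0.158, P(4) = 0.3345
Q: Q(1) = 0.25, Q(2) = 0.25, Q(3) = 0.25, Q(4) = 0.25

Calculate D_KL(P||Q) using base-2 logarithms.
0.1569 bits

D_KL(P||Q) = Σ P(x) log₂(P(x)/Q(x))

Computing term by term:
  P(1)·log₂(P(1)/Q(1)) = 0.1182·log₂(0.1182/0.25) = -0.12774
  P(2)·log₂(P(2)/Q(2)) = 0.3893·log₂(0.3893/0.25) = 0.24874
  P(3)·log₂(P(3)/Q(3)) = 0.158·log₂(0.158/0.25) = -0.10460
  P(4)·log₂(P(4)/Q(4)) = 0.3345·log₂(0.3345/0.25) = 0.14052

D_KL(P||Q) = -0.12774 + 0.24874 - 0.10460 + 0.14052 = 0.15692 ≈ 0.1569 bits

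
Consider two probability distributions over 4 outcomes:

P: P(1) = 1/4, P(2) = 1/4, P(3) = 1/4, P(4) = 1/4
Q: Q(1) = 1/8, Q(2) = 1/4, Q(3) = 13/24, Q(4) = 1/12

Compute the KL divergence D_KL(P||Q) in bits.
0.3674 bits

D_KL(P||Q) = Σ P(x) log₂(P(x)/Q(x))

Computing term by term:
  P(1)·log₂(P(1)/Q(1)) = (1/4)·log₂((1/4)/(1/8)) = 0.25000
  P(2)·log₂(P(2)/Q(2)) = (1/4)·log₂((1/4)/(1/4)) = 0.00000
  P(3)·log₂(P(3)/Q(3)) = (1/4)·log₂((1/4)/(13/24)) = -0.27887
  P(4)·log₂(P(4)/Q(4)) = (1/4)·log₂((1/4)/(1/12)) = 0.39624

D_KL(P||Q) = 0.25000 + 0.00000 - 0.27887 + 0.39624 = 0.36737 ≈ 0.3674 bits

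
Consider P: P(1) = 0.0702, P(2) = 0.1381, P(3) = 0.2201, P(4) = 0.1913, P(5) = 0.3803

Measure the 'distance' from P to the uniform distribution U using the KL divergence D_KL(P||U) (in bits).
0.1909 bits

U(i) = 1/5 for all i

D_KL(P||U) = Σ P(x) log₂(P(x) / (1/5))
           = Σ P(x) log₂(P(x)) + log₂(5)
           = log₂(5) - H(P)

H(P) = -Σ P(x) log₂(P(x)):
  -P(1)·log₂(P(1)) = -(0.0702)·log₂(0.0702) = 0.26903
  -P(2)·log₂(P(2)) = -(0.1381)·log₂(0.1381) = 0.39444
  -P(3)·log₂(P(3)) = -(0.2201)·log₂(0.2201) = 0.48065
  -P(4)·log₂(P(4)) = -(0.1913)·log₂(0.1913) = 0.45646
  -P(5)·log₂(P(5)) = -(0.3803)·log₂(0.3803) = 0.53044
H(P) = 0.26903 + 0.39444 + 0.48065 + 0.45646 + 0.53044 = 2.13102 bits

log₂(5) = 2.32193 bits

D_KL(P||U) = 2.32193 - 2.13102 = 0.19091 ≈ 0.1909 bits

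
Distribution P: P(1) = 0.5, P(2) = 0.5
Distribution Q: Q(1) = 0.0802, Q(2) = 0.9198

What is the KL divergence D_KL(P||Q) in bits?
0.8804 bits

D_KL(P||Q) = Σ P(x) log₂(P(x)/Q(x))

Computing term by term:
  P(1)·log₂(P(1)/Q(1)) = 0.5·log₂(0.5/0.0802) = 1.32013
  P(2)·log₂(P(2)/Q(2)) = 0.5·log₂(0.5/0.9198) = -0.43970

D_KL(P||Q) = 1.32013 - 0.43970 = 0.88043 ≈ 0.8804 bits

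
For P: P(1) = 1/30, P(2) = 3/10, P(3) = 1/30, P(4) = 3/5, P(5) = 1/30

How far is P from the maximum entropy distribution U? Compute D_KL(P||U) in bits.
0.8680 bits

U(i) = 1/5 for all i

D_KL(P||U) = Σ P(x) log₂(P(x) / (1/5))
           = Σ P(x) log₂(P(x)) + log₂(5)
           = log₂(5) - H(P)

H(P) = -Σ P(x) log₂(P(x)):
  -P(1)·log₂(P(1)) = -(1/30)·log₂(1/30) = 0.16356
  -P(2)·log₂(P(2)) = -(3/10)·log₂(3/10) = 0.52109
  -P(3)·log₂(P(3)) = -(1/30)·log₂(1/30) = 0.16356
  -P(4)·log₂(P(4)) = -(3/5)·log₂(3/5) = 0.44218
  -P(5)·log₂(P(5)) = -(1/30)·log₂(1/30) = 0.16356
H(P) = 0.16356 + 0.52109 + 0.16356 + 0.44218 + 0.16356 = 1.45395 bits

log₂(5) = 2.32193 bits

D_KL(P||U) = 2.32193 - 1.45395 = 0.86798 ≈ 0.8680 bits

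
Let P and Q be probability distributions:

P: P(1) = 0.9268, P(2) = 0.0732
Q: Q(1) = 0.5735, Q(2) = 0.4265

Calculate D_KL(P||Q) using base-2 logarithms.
0.4557 bits

D_KL(P||Q) = Σ P(x) log₂(P(x)/Q(x))

Computing term by term:
  P(1)·log₂(P(1)/Q(1)) = 0.9268·log₂(0.9268/0.5735) = 0.64178
  P(2)·log₂(P(2)/Q(2)) = 0.0732·log₂(0.0732/0.4265) = -0.18612

D_KL(P||Q) = 0.64178 - 0.18612 = 0.45566 ≈ 0.4557 bits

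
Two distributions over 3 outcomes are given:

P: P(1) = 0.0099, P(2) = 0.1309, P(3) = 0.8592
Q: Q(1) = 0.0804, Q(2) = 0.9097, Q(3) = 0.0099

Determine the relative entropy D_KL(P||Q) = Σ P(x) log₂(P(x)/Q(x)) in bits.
5.1367 bits

D_KL(P||Q) = Σ P(x) log₂(P(x)/Q(x))

Computing term by term:
  P(1)·log₂(P(1)/Q(1)) = 0.0099·log₂(0.0099/0.0804) = -0.02991
  P(2)·log₂(P(2)/Q(2)) = 0.1309·log₂(0.1309/0.9097) = -0.36612
  P(3)·log₂(P(3)/Q(3)) = 0.8592·log₂(0.8592/0.0099) = 5.53275

D_KL(P||Q) = -0.02991 - 0.36612 + 5.53275 = 5.13672 ≈ 5.1367 bits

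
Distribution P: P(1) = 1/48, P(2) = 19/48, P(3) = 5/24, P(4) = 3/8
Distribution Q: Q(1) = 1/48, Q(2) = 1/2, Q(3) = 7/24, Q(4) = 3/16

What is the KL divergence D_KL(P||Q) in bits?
0.1405 bits

D_KL(P||Q) = Σ P(x) log₂(P(x)/Q(x))

Computing term by term:
  P(1)·log₂(P(1)/Q(1)) = (1/48)·log₂((1/48)/(1/48)) = 0.00000
  P(2)·log₂(P(2)/Q(2)) = (19/48)·log₂((19/48)/(1/2)) = -0.13341
  P(3)·log₂(P(3)/Q(3)) = (5/24)·log₂((5/24)/(7/24)) = -0.10113
  P(4)·log₂(P(4)/Q(4)) = (3/8)·log₂((3/8)/(3/16)) = 0.37500

D_KL(P||Q) = 0.00000 - 0.13341 - 0.10113 + 0.37500 = 0.14046 ≈ 0.1405 bits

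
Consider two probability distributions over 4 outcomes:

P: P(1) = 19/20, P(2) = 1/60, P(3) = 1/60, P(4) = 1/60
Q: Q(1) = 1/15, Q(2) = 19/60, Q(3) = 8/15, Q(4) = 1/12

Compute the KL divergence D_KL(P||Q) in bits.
3.4484 bits

D_KL(P||Q) = Σ P(x) log₂(P(x)/Q(x))

Computing term by term:
  P(1)·log₂(P(1)/Q(1)) = (19/20)·log₂((19/20)/(1/15)) = 3.64125
  P(2)·log₂(P(2)/Q(2)) = (1/60)·log₂((1/60)/(19/60)) = -0.07080
  P(3)·log₂(P(3)/Q(3)) = (1/60)·log₂((1/60)/(8/15)) = -0.08333
  P(4)·log₂(P(4)/Q(4)) = (1/60)·log₂((1/60)/(1/12)) = -0.03870

D_KL(P||Q) = 3.64125 - 0.07080 - 0.08333 - 0.03870 = 3.44842 ≈ 3.4484 bits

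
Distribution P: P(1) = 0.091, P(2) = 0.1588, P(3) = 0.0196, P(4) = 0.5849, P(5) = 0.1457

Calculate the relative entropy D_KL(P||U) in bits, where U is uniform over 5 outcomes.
0.6170 bits

U(i) = 1/5 for all i

D_KL(P||U) = Σ P(x) log₂(P(x) / (1/5))
           = Σ P(x) log₂(P(x)) + log₂(5)
           = log₂(5) - H(P)

H(P) = -Σ P(x) log₂(P(x)):
  -P(1)·log₂(P(1)) = -(0.091)·log₂(0.091) = 0.31468
  -P(2)·log₂(P(2)) = -(0.1588)·log₂(0.1588) = 0.42157
  -P(3)·log₂(P(3)) = -(0.0196)·log₂(0.0196) = 0.11119
  -P(4)·log₂(P(4)) = -(0.5849)·log₂(0.5849) = 0.45256
  -P(5)·log₂(P(5)) = -(0.1457)·log₂(0.1457) = 0.40489
H(P) = 0.31468 + 0.42157 + 0.11119 + 0.45256 + 0.40489 = 1.70489 bits

log₂(5) = 2.32193 bits

D_KL(P||U) = 2.32193 - 1.70489 = 0.61704 ≈ 0.6170 bits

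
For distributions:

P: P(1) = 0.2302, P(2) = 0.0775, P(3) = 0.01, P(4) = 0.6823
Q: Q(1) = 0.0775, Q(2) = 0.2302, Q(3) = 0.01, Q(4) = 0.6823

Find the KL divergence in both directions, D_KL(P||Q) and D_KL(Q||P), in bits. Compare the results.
D_KL(P||Q) = 0.2398 bits, D_KL(Q||P) = 0.2398 bits. The two directions give exactly the same value for this pair.

D_KL(P||Q) = Σ P(x) log₂(P(x)/Q(x))

Computing term by term:
  P(1)·log₂(P(1)/Q(1)) = 0.2302·log₂(0.2302/0.0775) = 0.36156
  P(2)·log₂(P(2)/Q(2)) = 0.0775·log₂(0.0775/0.2302) = -0.12172
  P(3)·log₂(P(3)/Q(3)) = 0.01·log₂(0.01/0.01) = 0.00000
  P(4)·log₂(P(4)/Q(4)) = 0.6823·log₂(0.6823/0.6823) = 0.00000

D_KL(P||Q) = 0.36156 - 0.12172 + 0.00000 + 0.00000 = 0.23984 ≈ 0.2398 bits

D_KL(Q||P) = Σ Q(x) log₂(Q(x)/P(x))

Computing term by term:
  Q(1)·log₂(Q(1)/P(1)) = 0.0775·log₂(0.0775/0.2302) = -0.12172
  Q(2)·log₂(Q(2)/P(2)) = 0.2302·log₂(0.2302/0.0775) = 0.36156
  Q(3)·log₂(Q(3)/P(3)) = 0.01·log₂(0.01/0.01) = 0.00000
  Q(4)·log₂(Q(4)/P(4)) = 0.6823·log₂(0.6823/0.6823) = 0.00000

D_KL(Q||P) = -0.12172 + 0.36156 + 0.00000 + 0.00000 = 0.23984 ≈ 0.2398 bits

These ARE equal here. Q is P with outcomes relabeled (Q(1) = P(2), Q(2) = P(1)) by a relabeling that is its own inverse, so the two sums contain exactly the same terms in a different order. This is a special case — KL divergence is not symmetric in general: D_KL(P||Q) ≠ D_KL(Q||P) for most P, Q.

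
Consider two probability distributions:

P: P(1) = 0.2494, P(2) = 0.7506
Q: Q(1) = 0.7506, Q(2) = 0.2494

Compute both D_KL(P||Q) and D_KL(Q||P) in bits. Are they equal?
D_KL(P||Q) = 0.7967 bits, D_KL(Q||P) = 0.7967 bits. Yes, in this case they are equal (although KL divergence is not symmetric in general).

D_KL(P||Q) = Σ P(x) log₂(P(x)/Q(x))

Computing term by term:
  P(1)·log₂(P(1)/Q(1)) = 0.2494·log₂(0.2494/0.7506) = -0.39644
  P(2)·log₂(P(2)/Q(2)) = 0.7506·log₂(0.7506/0.2494) = 1.19314

D_KL(P||Q) = -0.39644 + 1.19314 = 0.79670 ≈ 0.7967 bits

D_KL(Q||P) = Σ Q(x) log₂(Q(x)/P(x))

Computing term by term:
  Q(1)·log₂(Q(1)/P(1)) = 0.7506·log₂(0.7506/0.2494) = 1.19314
  Q(2)·log₂(Q(2)/P(2)) = 0.2494·log₂(0.2494/0.7506) = -0.39644

D_KL(Q||P) = 1.19314 - 0.39644 = 0.79670 ≈ 0.7967 bits

These ARE equal here. Q is P with outcomes relabeled (Q(1) = P(2), Q(2) = P(1)) by a relabeling that is its own inverse, so the two sums contain exactly the same terms in a different order. This is a special case — KL divergence is not symmetric in general: D_KL(P||Q) ≠ D_KL(Q||P) for most P, Q.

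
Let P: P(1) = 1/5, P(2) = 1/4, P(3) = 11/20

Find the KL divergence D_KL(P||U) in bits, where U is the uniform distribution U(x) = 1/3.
0.1462 bits

U(i) = 1/3 for all i

D_KL(P||U) = Σ P(x) log₂(P(x) / (1/3))
           = Σ P(x) log₂(P(x)) + log₂(3)
           = log₂(3) - H(P)

H(P) = -Σ P(x) log₂(P(x)):
  -P(1)·log₂(P(1)) = -(1/5)·log₂(1/5) = 0.46439
  -P(2)·log₂(P(2)) = -(1/4)·log₂(1/4) = 0.50000
  -P(3)·log₂(P(3)) = -(11/20)·log₂(11/20) = 0.47437
H(P) = 0.46439 + 0.50000 + 0.47437 = 1.43876 bits

log₂(3) = 1.58496 bits

D_KL(P||U) = 1.58496 - 1.43876 = 0.14620 ≈ 0.1462 bits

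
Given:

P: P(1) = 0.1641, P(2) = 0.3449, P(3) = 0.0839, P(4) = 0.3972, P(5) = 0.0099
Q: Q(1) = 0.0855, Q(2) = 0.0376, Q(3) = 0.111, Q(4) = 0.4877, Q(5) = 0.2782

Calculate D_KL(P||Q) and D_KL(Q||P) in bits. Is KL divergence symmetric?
D_KL(P||Q) = 1.0580 bits, D_KL(Q||P) = 1.3275 bits. No, KL divergence is not symmetric.

D_KL(P||Q) = Σ P(x) log₂(P(x)/Q(x))

Computing term by term:
  P(1)·log₂(P(1)/Q(1)) = 0.1641·log₂(0.1641/0.0855) = 0.15435
  P(2)·log₂(P(2)/Q(2)) = 0.3449·log₂(0.3449/0.0376) = 1.10277
  P(3)·log₂(P(3)/Q(3)) = 0.0839·log₂(0.0839/0.111) = -0.03388
  P(4)·log₂(P(4)/Q(4)) = 0.3972·log₂(0.3972/0.4877) = -0.11762
  P(5)·log₂(P(5)/Q(5)) = 0.0099·log₂(0.0099/0.2782) = -0.04764

D_KL(P||Q) = 0.15435 + 1.10277 - 0.03388 - 0.11762 - 0.04764 = 1.05798 ≈ 1.0580 bits

D_KL(Q||P) = Σ Q(x) log₂(Q(x)/P(x))

Computing term by term:
  Q(1)·log₂(Q(1)/P(1)) = 0.0855·log₂(0.0855/0.1641) = -0.08042
  Q(2)·log₂(Q(2)/P(2)) = 0.0376·log₂(0.0376/0.3449) = -0.12022
  Q(3)·log₂(Q(3)/P(3)) = 0.111·log₂(0.111/0.0839) = 0.04482
  Q(4)·log₂(Q(4)/P(4)) = 0.4877·log₂(0.4877/0.3972) = 0.14442
  Q(5)·log₂(Q(5)/P(5)) = 0.2782·log₂(0.2782/0.0099) = 1.33885

D_KL(Q||P) = -0.08042 - 0.12022 + 0.04482 + 0.14442 + 1.33885 = 1.32745 ≈ 1.3275 bits

These are NOT equal (difference: 0.2695 bits). KL divergence is asymmetric: D_KL(P||Q) ≠ D_KL(Q||P) in general.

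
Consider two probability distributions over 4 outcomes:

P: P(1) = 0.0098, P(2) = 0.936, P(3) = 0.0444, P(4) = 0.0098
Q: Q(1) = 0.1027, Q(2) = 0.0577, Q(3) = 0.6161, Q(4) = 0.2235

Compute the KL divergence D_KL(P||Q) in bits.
3.5167 bits

D_KL(P||Q) = Σ P(x) log₂(P(x)/Q(x))

Computing term by term:
  P(1)·log₂(P(1)/Q(1)) = 0.0098·log₂(0.0098/0.1027) = -0.03322
  P(2)·log₂(P(2)/Q(2)) = 0.936·log₂(0.936/0.0577) = 3.76259
  P(3)·log₂(P(3)/Q(3)) = 0.0444·log₂(0.0444/0.6161) = -0.16848
  P(4)·log₂(P(4)/Q(4)) = 0.0098·log₂(0.0098/0.2235) = -0.04421

D_KL(P||Q) = -0.03322 + 3.76259 - 0.16848 - 0.04421 = 3.51668 ≈ 3.5167 bits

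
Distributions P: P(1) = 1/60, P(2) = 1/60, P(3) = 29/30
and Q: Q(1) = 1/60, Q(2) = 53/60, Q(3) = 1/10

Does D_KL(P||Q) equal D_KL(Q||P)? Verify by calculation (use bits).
D_KL(P||Q) = 3.0685 bits, D_KL(Q||P) = 4.7324 bits. No — D_KL(P||Q) ≠ D_KL(Q||P) for this pair.

D_KL(P||Q) = Σ P(x) log₂(P(x)/Q(x))

Computing term by term:
  P(1)·log₂(P(1)/Q(1)) = (1/60)·log₂((1/60)/(1/60)) = 0.00000
  P(2)·log₂(P(2)/Q(2)) = (1/60)·log₂((1/60)/(53/60)) = -0.09547
  P(3)·log₂(P(3)/Q(3)) = (29/30)·log₂((29/30)/(1/10)) = 3.16392

D_KL(P||Q) = 0.00000 - 0.09547 + 3.16392 = 3.06845 ≈ 3.0685 bits

D_KL(Q||P) = Σ Q(x) log₂(Q(x)/P(x))

Computing term by term:
  Q(1)·log₂(Q(1)/P(1)) = (1/60)·log₂((1/60)/(1/60)) = 0.00000
  Q(2)·log₂(Q(2)/P(2)) = (53/60)·log₂((53/60)/(1/60)) = 5.05966
  Q(3)·log₂(Q(3)/P(3)) = (1/10)·log₂((1/10)/(29/30)) = -0.32730

D_KL(Q||P) = 0.00000 + 5.05966 - 0.32730 = 4.73236 ≈ 4.7324 bits

These are NOT equal (difference: 1.6639 bits). KL divergence is asymmetric: D_KL(P||Q) ≠ D_KL(Q||P) in general.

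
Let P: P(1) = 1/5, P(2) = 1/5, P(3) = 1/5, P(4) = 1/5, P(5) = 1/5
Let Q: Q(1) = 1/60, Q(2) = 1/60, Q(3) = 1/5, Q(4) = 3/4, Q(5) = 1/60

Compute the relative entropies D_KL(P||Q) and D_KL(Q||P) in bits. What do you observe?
D_KL(P||Q) = 1.7696 bits, D_KL(Q||P) = 1.2509 bits. The two directions give different values (D_KL(P||Q) exceeds D_KL(Q||P) by 0.5187 bits): KL divergence is asymmetric.

D_KL(P||Q) = Σ P(x) log₂(P(x)/Q(x))

Computing term by term:
  P(1)·log₂(P(1)/Q(1)) = (1/5)·log₂((1/5)/(1/60)) = 0.71699
  P(2)·log₂(P(2)/Q(2)) = (1/5)·log₂((1/5)/(1/60)) = 0.71699
  P(3)·log₂(P(3)/Q(3)) = (1/5)·log₂((1/5)/(1/5)) = 0.00000
  P(4)·log₂(P(4)/Q(4)) = (1/5)·log₂((1/5)/(3/4)) = -0.38138
  P(5)·log₂(P(5)/Q(5)) = (1/5)·log₂((1/5)/(1/60)) = 0.71699

D_KL(P||Q) = 0.71699 + 0.71699 + 0.00000 - 0.38138 + 0.71699 = 1.76959 ≈ 1.7696 bits

D_KL(Q||P) = Σ Q(x) log₂(Q(x)/P(x))

Computing term by term:
  Q(1)·log₂(Q(1)/P(1)) = (1/60)·log₂((1/60)/(1/5)) = -0.05975
  Q(2)·log₂(Q(2)/P(2)) = (1/60)·log₂((1/60)/(1/5)) = -0.05975
  Q(3)·log₂(Q(3)/P(3)) = (1/5)·log₂((1/5)/(1/5)) = 0.00000
  Q(4)·log₂(Q(4)/P(4)) = (3/4)·log₂((3/4)/(1/5)) = 1.43017
  Q(5)·log₂(Q(5)/P(5)) = (1/60)·log₂((1/60)/(1/5)) = -0.05975

D_KL(Q||P) = -0.05975 - 0.05975 + 0.00000 + 1.43017 - 0.05975 = 1.25092 ≈ 1.2509 bits

These are NOT equal (difference: 0.5187 bits). KL divergence is asymmetric: D_KL(P||Q) ≠ D_KL(Q||P) in general.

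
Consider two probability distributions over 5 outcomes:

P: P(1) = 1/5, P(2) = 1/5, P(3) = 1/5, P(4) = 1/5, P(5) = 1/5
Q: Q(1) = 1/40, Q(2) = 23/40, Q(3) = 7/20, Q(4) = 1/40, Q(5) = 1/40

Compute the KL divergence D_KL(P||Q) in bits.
1.3338 bits

D_KL(P||Q) = Σ P(x) log₂(P(x)/Q(x))

Computing term by term:
  P(1)·log₂(P(1)/Q(1)) = (1/5)·log₂((1/5)/(1/40)) = 0.60000
  P(2)·log₂(P(2)/Q(2)) = (1/5)·log₂((1/5)/(23/40)) = -0.30471
  P(3)·log₂(P(3)/Q(3)) = (1/5)·log₂((1/5)/(7/20)) = -0.16147
  P(4)·log₂(P(4)/Q(4)) = (1/5)·log₂((1/5)/(1/40)) = 0.60000
  P(5)·log₂(P(5)/Q(5)) = (1/5)·log₂((1/5)/(1/40)) = 0.60000

D_KL(P||Q) = 0.60000 - 0.30471 - 0.16147 + 0.60000 + 0.60000 = 1.33382 ≈ 1.3338 bits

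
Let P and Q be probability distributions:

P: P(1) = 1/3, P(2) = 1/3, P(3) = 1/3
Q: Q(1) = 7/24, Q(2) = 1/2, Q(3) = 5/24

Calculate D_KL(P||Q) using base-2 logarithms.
0.0953 bits

D_KL(P||Q) = Σ P(x) log₂(P(x)/Q(x))

Computing term by term:
  P(1)·log₂(P(1)/Q(1)) = (1/3)·log₂((1/3)/(7/24)) = 0.06422
  P(2)·log₂(P(2)/Q(2)) = (1/3)·log₂((1/3)/(1/2)) = -0.19499
  P(3)·log₂(P(3)/Q(3)) = (1/3)·log₂((1/3)/(5/24)) = 0.22602

D_KL(P||Q) = 0.06422 - 0.19499 + 0.22602 = 0.09525 ≈ 0.0953 bits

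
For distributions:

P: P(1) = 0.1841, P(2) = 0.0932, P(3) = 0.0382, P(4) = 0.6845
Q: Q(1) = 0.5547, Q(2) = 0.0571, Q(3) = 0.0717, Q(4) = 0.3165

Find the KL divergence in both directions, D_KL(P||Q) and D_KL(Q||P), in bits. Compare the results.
D_KL(P||Q) = 0.5000 bits, D_KL(Q||P) = 0.5552 bits. D_KL(Q||P) is larger than D_KL(P||Q) by 0.0552 bits; the two directions differ.

D_KL(P||Q) = Σ P(x) log₂(P(x)/Q(x))

Computing term by term:
  P(1)·log₂(P(1)/Q(1)) = 0.1841·log₂(0.1841/0.5547) = -0.29294
  P(2)·log₂(P(2)/Q(2)) = 0.0932·log₂(0.0932/0.0571) = 0.06588
  P(3)·log₂(P(3)/Q(3)) = 0.0382·log₂(0.0382/0.0717) = -0.03470
  P(4)·log₂(P(4)/Q(4)) = 0.6845·log₂(0.6845/0.3165) = 0.76174

D_KL(P||Q) = -0.29294 + 0.06588 - 0.03470 + 0.76174 = 0.49998 ≈ 0.5000 bits

D_KL(Q||P) = Σ Q(x) log₂(Q(x)/P(x))

Computing term by term:
  Q(1)·log₂(Q(1)/P(1)) = 0.5547·log₂(0.5547/0.1841) = 0.88265
  Q(2)·log₂(Q(2)/P(2)) = 0.0571·log₂(0.0571/0.0932) = -0.04036
  Q(3)·log₂(Q(3)/P(3)) = 0.0717·log₂(0.0717/0.0382) = 0.06513
  Q(4)·log₂(Q(4)/P(4)) = 0.3165·log₂(0.3165/0.6845) = -0.35222

D_KL(Q||P) = 0.88265 - 0.04036 + 0.06513 - 0.35222 = 0.55520 ≈ 0.5552 bits

These are NOT equal (difference: 0.0552 bits). KL divergence is asymmetric: D_KL(P||Q) ≠ D_KL(Q||P) in general.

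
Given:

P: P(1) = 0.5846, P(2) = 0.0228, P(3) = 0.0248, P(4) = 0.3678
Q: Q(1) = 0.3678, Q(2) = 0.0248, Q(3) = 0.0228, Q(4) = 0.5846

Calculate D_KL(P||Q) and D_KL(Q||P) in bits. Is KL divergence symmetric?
D_KL(P||Q) = 0.1452 bits, D_KL(Q||P) = 0.1452 bits. The two values coincide for this particular pair, but no — KL divergence is not symmetric in general.

D_KL(P||Q) = Σ P(x) log₂(P(x)/Q(x))

Computing term by term:
  P(1)·log₂(P(1)/Q(1)) = 0.5846·log₂(0.5846/0.3678) = 0.39082
  P(2)·log₂(P(2)/Q(2)) = 0.0228·log₂(0.0228/0.0248) = -0.00277
  P(3)·log₂(P(3)/Q(3)) = 0.0248·log₂(0.0248/0.0228) = 0.00301
  P(4)·log₂(P(4)/Q(4)) = 0.3678·log₂(0.3678/0.5846) = -0.24588

D_KL(P||Q) = 0.39082 - 0.00277 + 0.00301 - 0.24588 = 0.14518 ≈ 0.1452 bits

D_KL(Q||P) = Σ Q(x) log₂(Q(x)/P(x))

Computing term by term:
  Q(1)·log₂(Q(1)/P(1)) = 0.3678·log₂(0.3678/0.5846) = -0.24588
  Q(2)·log₂(Q(2)/P(2)) = 0.0248·log₂(0.0248/0.0228) = 0.00301
  Q(3)·log₂(Q(3)/P(3)) = 0.0228·log₂(0.0228/0.0248) = -0.00277
  Q(4)·log₂(Q(4)/P(4)) = 0.5846·log₂(0.5846/0.3678) = 0.39082

D_KL(Q||P) = -0.24588 + 0.00301 - 0.00277 + 0.39082 = 0.14518 ≈ 0.1452 bits

These ARE equal here. Q is P with outcomes relabeled (Q(1) = P(4), Q(2) = P(3), Q(3) = P(2), Q(4) = P(1)) by a relabeling that is its own inverse, so the two sums contain exactly the same terms in a different order. This is a special case — KL divergence is not symmetric in general: D_KL(P||Q) ≠ D_KL(Q||P) for most P, Q.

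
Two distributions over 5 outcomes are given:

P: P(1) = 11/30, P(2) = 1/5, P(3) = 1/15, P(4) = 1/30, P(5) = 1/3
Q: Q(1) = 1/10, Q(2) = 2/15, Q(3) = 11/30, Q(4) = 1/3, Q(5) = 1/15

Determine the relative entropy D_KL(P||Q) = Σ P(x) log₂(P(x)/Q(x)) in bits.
1.3036 bits

D_KL(P||Q) = Σ P(x) log₂(P(x)/Q(x))

Computing term by term:
  P(1)·log₂(P(1)/Q(1)) = (11/30)·log₂((11/30)/(1/10)) = 0.68731
  P(2)·log₂(P(2)/Q(2)) = (1/5)·log₂((1/5)/(2/15)) = 0.11699
  P(3)·log₂(P(3)/Q(3)) = (1/15)·log₂((1/15)/(11/30)) = -0.16396
  P(4)·log₂(P(4)/Q(4)) = (1/30)·log₂((1/30)/(1/3)) = -0.11073
  P(5)·log₂(P(5)/Q(5)) = (1/3)·log₂((1/3)/(1/15)) = 0.77398

D_KL(P||Q) = 0.68731 + 0.11699 - 0.16396 - 0.11073 + 0.77398 = 1.30359 ≈ 1.3036 bits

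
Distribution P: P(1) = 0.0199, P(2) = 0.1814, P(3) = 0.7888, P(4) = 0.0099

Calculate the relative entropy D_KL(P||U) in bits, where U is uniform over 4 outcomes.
1.1049 bits

U(i) = 1/4 for all i

D_KL(P||U) = Σ P(x) log₂(P(x) / (1/4))
           = Σ P(x) log₂(P(x)) + log₂(4)
           = log₂(4) - H(P)

H(P) = -Σ P(x) log₂(P(x)):
  -P(1)·log₂(P(1)) = -(0.0199)·log₂(0.0199) = 0.11246
  -P(2)·log₂(P(2)) = -(0.1814)·log₂(0.1814) = 0.44674
  -P(3)·log₂(P(3)) = -(0.7888)·log₂(0.7888) = 0.26998
  -P(4)·log₂(P(4)) = -(0.0099)·log₂(0.0099) = 0.06592
H(P) = 0.11246 + 0.44674 + 0.26998 + 0.06592 = 0.89510 bits

log₂(4) = 2.00000 bits

D_KL(P||U) = 2.00000 - 0.89510 = 1.10490 ≈ 1.1049 bits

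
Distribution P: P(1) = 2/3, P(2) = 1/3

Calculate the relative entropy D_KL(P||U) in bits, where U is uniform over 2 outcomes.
0.0817 bits

U(i) = 1/2 for all i

D_KL(P||U) = Σ P(x) log₂(P(x) / (1/2))
           = Σ P(x) log₂(P(x)) + log₂(2)
           = log₂(2) - H(P)

H(P) = -Σ P(x) log₂(P(x)):
  -P(1)·log₂(P(1)) = -(2/3)·log₂(2/3) = 0.38998
  -P(2)·log₂(P(2)) = -(1/3)·log₂(1/3) = 0.52832
H(P) = 0.38998 + 0.52832 = 0.91830 bits

log₂(2) = 1.00000 bits

D_KL(P||U) = 1.00000 - 0.91830 = 0.08170 ≈ 0.0817 bits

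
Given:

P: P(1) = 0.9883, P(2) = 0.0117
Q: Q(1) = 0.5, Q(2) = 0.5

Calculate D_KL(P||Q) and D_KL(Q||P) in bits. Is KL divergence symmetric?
D_KL(P||Q) = 0.9081 bits, D_KL(Q||P) = 2.2172 bits. No, KL divergence is not symmetric.

D_KL(P||Q) = Σ P(x) log₂(P(x)/Q(x))

Computing term by term:
  P(1)·log₂(P(1)/Q(1)) = 0.9883·log₂(0.9883/0.5) = 0.97152
  P(2)·log₂(P(2)/Q(2)) = 0.0117·log₂(0.0117/0.5) = -0.06338

D_KL(P||Q) = 0.97152 - 0.06338 = 0.90814 ≈ 0.9081 bits

D_KL(Q||P) = Σ Q(x) log₂(Q(x)/P(x))

Computing term by term:
  Q(1)·log₂(Q(1)/P(1)) = 0.5·log₂(0.5/0.9883) = -0.49151
  Q(2)·log₂(Q(2)/P(2)) = 0.5·log₂(0.5/0.0117) = 2.70867

D_KL(Q||P) = -0.49151 + 2.70867 = 2.21716 ≈ 2.2172 bits

These are NOT equal (difference: 1.3091 bits). KL divergence is asymmetric: D_KL(P||Q) ≠ D_KL(Q||P) in general.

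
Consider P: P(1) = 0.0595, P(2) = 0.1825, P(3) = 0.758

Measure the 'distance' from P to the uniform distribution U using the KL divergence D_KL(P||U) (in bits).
0.5919 bits

U(i) = 1/3 for all i

D_KL(P||U) = Σ P(x) log₂(P(x) / (1/3))
           = Σ P(x) log₂(P(x)) + log₂(3)
           = log₂(3) - H(P)

H(P) = -Σ P(x) log₂(P(x)):
  -P(1)·log₂(P(1)) = -(0.0595)·log₂(0.0595) = 0.24222
  -P(2)·log₂(P(2)) = -(0.1825)·log₂(0.1825) = 0.44786
  -P(3)·log₂(P(3)) = -(0.758)·log₂(0.758) = 0.30300
H(P) = 0.24222 + 0.44786 + 0.30300 = 0.99308 bits

log₂(3) = 1.58496 bits

D_KL(P||U) = 1.58496 - 0.99308 = 0.59188 ≈ 0.5919 bits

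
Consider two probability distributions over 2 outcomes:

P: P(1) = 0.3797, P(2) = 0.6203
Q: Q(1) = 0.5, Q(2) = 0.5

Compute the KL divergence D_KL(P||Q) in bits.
0.0422 bits

D_KL(P||Q) = Σ P(x) log₂(P(x)/Q(x))

Computing term by term:
  P(1)·log₂(P(1)/Q(1)) = 0.3797·log₂(0.3797/0.5) = -0.15077
  P(2)·log₂(P(2)/Q(2)) = 0.6203·log₂(0.6203/0.5) = 0.19294

D_KL(P||Q) = -0.15077 + 0.19294 = 0.04217 ≈ 0.0422 bits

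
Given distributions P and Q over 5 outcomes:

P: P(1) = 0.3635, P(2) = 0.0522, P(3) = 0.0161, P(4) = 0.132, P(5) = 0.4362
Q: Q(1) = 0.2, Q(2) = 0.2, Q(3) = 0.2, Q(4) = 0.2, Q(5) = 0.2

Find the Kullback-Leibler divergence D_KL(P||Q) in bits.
0.5652 bits

D_KL(P||Q) = Σ P(x) log₂(P(x)/Q(x))

Computing term by term:
  P(1)·log₂(P(1)/Q(1)) = 0.3635·log₂(0.3635/0.2) = 0.31332
  P(2)·log₂(P(2)/Q(2)) = 0.0522·log₂(0.0522/0.2) = -0.10116
  P(3)·log₂(P(3)/Q(3)) = 0.0161·log₂(0.0161/0.2) = -0.05852
  P(4)·log₂(P(4)/Q(4)) = 0.132·log₂(0.132/0.2) = -0.07913
  P(5)·log₂(P(5)/Q(5)) = 0.4362·log₂(0.4362/0.2) = 0.49072

D_KL(P||Q) = 0.31332 - 0.10116 - 0.05852 - 0.07913 + 0.49072 = 0.56523 ≈ 0.5652 bits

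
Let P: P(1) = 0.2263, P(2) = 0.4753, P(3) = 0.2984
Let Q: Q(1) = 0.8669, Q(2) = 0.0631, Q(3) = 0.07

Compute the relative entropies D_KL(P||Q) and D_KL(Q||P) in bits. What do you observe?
D_KL(P||Q) = 1.5703 bits, D_KL(Q||P) = 1.3495 bits. The two directions give different values (D_KL(P||Q) exceeds D_KL(Q||P) by 0.2208 bits): KL divergence is asymmetric.

D_KL(P||Q) = Σ P(x) log₂(P(x)/Q(x))

Computing term by term:
  P(1)·log₂(P(1)/Q(1)) = 0.2263·log₂(0.2263/0.8669) = -0.43849
  P(2)·log₂(P(2)/Q(2)) = 0.4753·log₂(0.4753/0.0631) = 1.38461
  P(3)·log₂(P(3)/Q(3)) = 0.2984·log₂(0.2984/0.07) = 0.62420

D_KL(P||Q) = -0.43849 + 1.38461 + 0.62420 = 1.57032 ≈ 1.5703 bits

D_KL(Q||P) = Σ Q(x) log₂(Q(x)/P(x))

Computing term by term:
  Q(1)·log₂(Q(1)/P(1)) = 0.8669·log₂(0.8669/0.2263) = 1.67973
  Q(2)·log₂(Q(2)/P(2)) = 0.0631·log₂(0.0631/0.4753) = -0.18382
  Q(3)·log₂(Q(3)/P(3)) = 0.07·log₂(0.07/0.2984) = -0.14643

D_KL(Q||P) = 1.67973 - 0.18382 - 0.14643 = 1.34948 ≈ 1.3495 bits

These are NOT equal (difference: 0.2208 bits). KL divergence is asymmetric: D_KL(P||Q) ≠ D_KL(Q||P) in general.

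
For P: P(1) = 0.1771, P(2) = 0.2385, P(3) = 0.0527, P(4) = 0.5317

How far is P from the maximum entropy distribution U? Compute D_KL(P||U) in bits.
0.3562 bits

U(i) = 1/4 for all i

D_KL(P||U) = Σ P(x) log₂(P(x) / (1/4))
           = Σ P(x) log₂(P(x)) + log₂(4)
           = log₂(4) - H(P)

H(P) = -Σ P(x) log₂(P(x)):
  -P(1)·log₂(P(1)) = -(0.1771)·log₂(0.1771) = 0.44228
  -P(2)·log₂(P(2)) = -(0.2385)·log₂(0.2385) = 0.49320
  -P(3)·log₂(P(3)) = -(0.0527)·log₂(0.0527) = 0.22377
  -P(4)·log₂(P(4)) = -(0.5317)·log₂(0.5317) = 0.48455
H(P) = 0.44228 + 0.49320 + 0.22377 + 0.48455 = 1.64380 bits

log₂(4) = 2.00000 bits

D_KL(P||U) = 2.00000 - 1.64380 = 0.35620 ≈ 0.3562 bits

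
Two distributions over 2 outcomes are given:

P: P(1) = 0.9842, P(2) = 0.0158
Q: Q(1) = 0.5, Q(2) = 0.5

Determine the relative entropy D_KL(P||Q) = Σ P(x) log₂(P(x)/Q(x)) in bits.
0.8828 bits

D_KL(P||Q) = Σ P(x) log₂(P(x)/Q(x))

Computing term by term:
  P(1)·log₂(P(1)/Q(1)) = 0.9842·log₂(0.9842/0.5) = 0.96159
  P(2)·log₂(P(2)/Q(2)) = 0.0158·log₂(0.0158/0.5) = -0.07875

D_KL(P||Q) = 0.96159 - 0.07875 = 0.88284 ≈ 0.8828 bits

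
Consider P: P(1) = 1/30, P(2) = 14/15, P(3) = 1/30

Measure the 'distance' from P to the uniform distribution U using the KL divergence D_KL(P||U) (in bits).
1.1649 bits

U(i) = 1/3 for all i

D_KL(P||U) = Σ P(x) log₂(P(x) / (1/3))
           = Σ P(x) log₂(P(x)) + log₂(3)
           = log₂(3) - H(P)

H(P) = -Σ P(x) log₂(P(x)):
  -P(1)·log₂(P(1)) = -(1/30)·log₂(1/30) = 0.16356
  -P(2)·log₂(P(2)) = -(14/15)·log₂(14/15) = 0.09290
  -P(3)·log₂(P(3)) = -(1/30)·log₂(1/30) = 0.16356
H(P) = 0.16356 + 0.09290 + 0.16356 = 0.42002 bits

log₂(3) = 1.58496 bits

D_KL(P||U) = 1.58496 - 0.42002 = 1.16494 ≈ 1.1649 bits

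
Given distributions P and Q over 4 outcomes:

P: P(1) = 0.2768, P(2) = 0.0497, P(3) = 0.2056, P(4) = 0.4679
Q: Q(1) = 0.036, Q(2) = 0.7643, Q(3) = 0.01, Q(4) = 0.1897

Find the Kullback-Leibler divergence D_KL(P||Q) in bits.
2.1248 bits

D_KL(P||Q) = Σ P(x) log₂(P(x)/Q(x))

Computing term by term:
  P(1)·log₂(P(1)/Q(1)) = 0.2768·log₂(0.2768/0.036) = 0.81456
  P(2)·log₂(P(2)/Q(2)) = 0.0497·log₂(0.0497/0.7643) = -0.19596
  P(3)·log₂(P(3)/Q(3)) = 0.2056·log₂(0.2056/0.01) = 0.89678
  P(4)·log₂(P(4)/Q(4)) = 0.4679·log₂(0.4679/0.1897) = 0.60943

D_KL(P||Q) = 0.81456 - 0.19596 + 0.89678 + 0.60943 = 2.12481 ≈ 2.1248 bits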